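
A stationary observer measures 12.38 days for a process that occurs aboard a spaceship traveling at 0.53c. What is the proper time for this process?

Dilated time Δt = 12.38 days
γ = 1/√(1 - 0.53²) = 1.179
Δt₀ = Δt/γ = 12.38/1.179 = 10.50 days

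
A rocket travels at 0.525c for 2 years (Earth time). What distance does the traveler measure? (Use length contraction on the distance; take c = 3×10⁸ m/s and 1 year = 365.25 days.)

Earth distance: d = v × t = 0.525c × 2 yr = 9.9406×10¹⁵ m
γ = 1.1749
d' = d/γ = 9.9406×10¹⁵/1.1749 = 8.461×10¹⁵ m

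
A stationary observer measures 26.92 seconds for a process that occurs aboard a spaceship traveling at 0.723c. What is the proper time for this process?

Dilated time Δt = 26.92 seconds
γ = 1/√(1 - 0.723²) = 1.447
Δt₀ = Δt/γ = 26.92/1.447 = 18.60 seconds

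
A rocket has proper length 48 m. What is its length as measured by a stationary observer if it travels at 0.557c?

Proper length L₀ = 48 m
γ = 1/√(1 - 0.557²) = 1.2041
L = L₀/γ = 48/1.2041 = 39.86 m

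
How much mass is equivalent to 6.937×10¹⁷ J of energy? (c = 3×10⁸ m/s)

From E = mc², we get m = E/c²
c² = (3×10⁸)² = 9×10¹⁶ m²/s²
m = 6.937×10¹⁷ / 9×10¹⁶ = 7.708 kg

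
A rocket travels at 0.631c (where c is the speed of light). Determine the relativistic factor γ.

v/c = 0.631, so (v/c)² = 0.398161
1 - (v/c)² = 0.601839
γ = 1/√(0.601839) = 1.289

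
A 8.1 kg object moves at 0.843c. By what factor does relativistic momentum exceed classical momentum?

p_rel = γmv, p_class = mv
Ratio = γ = 1/√(1 - 0.843²) = 1.859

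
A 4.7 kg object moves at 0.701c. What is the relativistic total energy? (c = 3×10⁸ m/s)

γ = 1/√(1 - 0.701²) = 1.4022
mc² = 4.7 × (3×10⁸)² = 4.230×10¹⁷ J
E = γmc² = 1.4022 × 4.230×10¹⁷ = 5.931×10¹⁷ J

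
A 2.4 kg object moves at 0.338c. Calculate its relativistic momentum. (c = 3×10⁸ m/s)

γ = 1/√(1 - 0.338²) = 1.0625
v = 0.338 × 3×10⁸ = 1.014×10⁸ m/s
p = γmv = 1.0625 × 2.4 × 1.014×10⁸ = 2.586×10⁸ kg·m/s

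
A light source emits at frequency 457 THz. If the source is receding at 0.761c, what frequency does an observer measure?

β = v/c = 0.761
(1-β)/(1+β) = 0.239/1.761 = 0.1357
Doppler factor = √(0.1357) = 0.3684
f_obs = 457 × 0.3684 = 168.4 THz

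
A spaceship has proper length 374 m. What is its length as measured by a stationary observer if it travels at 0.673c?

Proper length L₀ = 374 m
γ = 1/√(1 - 0.673²) = 1.352
L = L₀/γ = 374/1.352 = 276.6 m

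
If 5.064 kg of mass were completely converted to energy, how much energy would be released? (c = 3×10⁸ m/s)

Using E = mc²:
c² = (3×10⁸)² = 9×10¹⁶ m²/s²
E = 5.064 × 9×10¹⁶ = 4.558×10¹⁷ J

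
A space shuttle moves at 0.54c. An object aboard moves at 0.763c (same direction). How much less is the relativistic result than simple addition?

Classical: u' + v = 0.763 + 0.54 = 1.303c
Relativistic: u = (0.763 + 0.54)/(1 + 0.41202) = 1.303/1.41202 = 0.9228c
Difference: 1.303 - 0.9228 = 0.3802c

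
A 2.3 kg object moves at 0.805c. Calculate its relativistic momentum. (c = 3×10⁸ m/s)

γ = 1/√(1 - 0.805²) = 1.68556
v = 0.805 × 3×10⁸ = 2.415×10⁸ m/s
p = γmv = 1.68556 × 2.3 × 2.415×10⁸ = 9.362×10⁸ kg·m/s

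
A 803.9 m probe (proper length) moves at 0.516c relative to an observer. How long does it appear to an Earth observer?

Proper length L₀ = 803.9 m
γ = 1/√(1 - 0.516²) = 1.1674
L = L₀/γ = 803.9/1.1674 = 688.6 m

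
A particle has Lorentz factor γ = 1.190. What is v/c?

From γ = 1/√(1 - v²/c²):
1/γ² = 1/1.190² = 0.70616
v²/c² = 1 - 0.70616 = 0.29384
v/c = √(0.29384) = 0.5421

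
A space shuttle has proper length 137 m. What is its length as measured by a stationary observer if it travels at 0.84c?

Proper length L₀ = 137 m
γ = 1/√(1 - 0.84²) = 1.84302
L = L₀/γ = 137/1.84302 = 74.33 m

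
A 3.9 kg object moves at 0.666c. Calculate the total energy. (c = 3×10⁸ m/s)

γ = 1/√(1 - 0.666²) = 1.34057
mc² = 3.9 × (3×10⁸)² = 3.510×10¹⁷ J
E = γmc² = 1.34057 × 3.510×10¹⁷ = 4.705×10¹⁷ J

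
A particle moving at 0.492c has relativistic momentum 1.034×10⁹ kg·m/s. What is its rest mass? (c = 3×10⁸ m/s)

γ = 1/√(1 - 0.492²) = 1.1486
v = 0.492 × 3×10⁸ = 1.476×10⁸ m/s
m = p/(γv) = 1.034×10⁹/(1.1486 × 1.476×10⁸) = 6.099 kg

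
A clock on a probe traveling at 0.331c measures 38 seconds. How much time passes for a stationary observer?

Proper time Δt₀ = 38 seconds
γ = 1/√(1 - 0.331²) = 1.0597
Δt = γΔt₀ = 1.0597 × 38 = 40.27 seconds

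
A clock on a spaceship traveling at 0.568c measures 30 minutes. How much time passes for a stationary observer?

Proper time Δt₀ = 30 minutes
γ = 1/√(1 - 0.568²) = 1.215
Δt = γΔt₀ = 1.215 × 30 = 36.45 minutes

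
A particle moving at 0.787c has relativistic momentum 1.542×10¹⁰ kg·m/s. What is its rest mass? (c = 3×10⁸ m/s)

γ = 1/√(1 - 0.787²) = 1.621
v = 0.787 × 3×10⁸ = 2.361×10⁸ m/s
m = p/(γv) = 1.542×10¹⁰/(1.621 × 2.361×10⁸) = 40.29 kg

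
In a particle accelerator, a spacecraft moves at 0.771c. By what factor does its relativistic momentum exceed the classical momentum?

p_rel = γmv, p_class = mv
Ratio = γ = 1/√(1 - 0.771²)
= 1/√(0.405559) = 1.570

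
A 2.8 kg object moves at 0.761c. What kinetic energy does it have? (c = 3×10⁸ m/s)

γ = 1/√(1 - 0.761²) = 1.5414
γ - 1 = 0.5414
KE = (γ-1)mc² = 0.5414 × 2.8 × (3×10⁸)² = 1.364×10¹⁷ J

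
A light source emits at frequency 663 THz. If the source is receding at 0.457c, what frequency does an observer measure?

β = v/c = 0.457
(1-β)/(1+β) = 0.543/1.457 = 0.37268
Doppler factor = √(0.37268) = 0.61048
f_obs = 663 × 0.61048 = 404.7 THz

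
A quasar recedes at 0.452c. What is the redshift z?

β = 0.452
(1+β)/(1-β) = 1.452/0.548 = 2.6496
√(2.6496) = 1.6278
z = 1.6278 - 1 = 0.6278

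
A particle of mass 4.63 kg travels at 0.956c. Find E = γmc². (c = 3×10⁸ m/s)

γ = 1/√(1 - 0.956²) = 3.4087
mc² = 4.63 × (3×10⁸)² = 4.167×10¹⁷ J
E = γmc² = 3.4087 × 4.167×10¹⁷ = 1.420×10¹⁸ J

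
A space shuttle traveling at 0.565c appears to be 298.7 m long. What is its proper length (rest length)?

Contracted length L = 298.7 m
γ = 1/√(1 - 0.565²) = 1.212
L₀ = γL = 1.212 × 298.7 = 362.0 m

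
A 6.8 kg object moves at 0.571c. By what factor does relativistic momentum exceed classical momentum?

p_rel = γmv, p_class = mv
Ratio = γ = 1/√(1 - 0.571²) = 1.218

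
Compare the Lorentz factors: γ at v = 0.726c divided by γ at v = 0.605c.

γ₁ = 1/√(1 - 0.726²) = 1.454
γ₂ = 1/√(1 - 0.605²) = 1.256
γ₁/γ₂ = 1.454/1.256 = 1.158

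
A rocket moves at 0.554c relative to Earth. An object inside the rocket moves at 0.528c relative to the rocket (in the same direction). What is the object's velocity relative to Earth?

u = (u' + v)/(1 + u'v/c²)
Numerator: 0.528 + 0.554 = 1.082
Denominator: 1 + 0.292512 = 1.292512
u = 1.082/1.292512 = 0.8371c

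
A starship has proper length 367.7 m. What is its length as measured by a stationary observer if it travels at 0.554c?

Proper length L₀ = 367.7 m
γ = 1/√(1 - 0.554²) = 1.2012
L = L₀/γ = 367.7/1.2012 = 306.1 m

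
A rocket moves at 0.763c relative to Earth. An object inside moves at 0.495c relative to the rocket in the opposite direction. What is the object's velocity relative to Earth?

Object's velocity in rocket frame is u' = -0.495c
u = (u' + v)/(1 + u'v/c²) = (v - 0.495)/(1 - 0.495·v/c²)
Numerator: 0.763 - 0.495 = 0.268
Denominator: 1 - 0.377685 = 0.622315
u = 0.268/0.622315 = 0.4307c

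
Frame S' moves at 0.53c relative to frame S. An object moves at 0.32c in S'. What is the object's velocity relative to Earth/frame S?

u = (u' + v)/(1 + u'v/c²)
Numerator: 0.32 + 0.53 = 0.85
Denominator: 1 + 0.1696 = 1.1696
u = 0.85/1.1696 = 0.7267c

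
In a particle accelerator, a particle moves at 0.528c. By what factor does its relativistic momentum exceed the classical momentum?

p_rel = γmv, p_class = mv
Ratio = γ = 1/√(1 - 0.528²)
= 1/√(0.721216) = 1.178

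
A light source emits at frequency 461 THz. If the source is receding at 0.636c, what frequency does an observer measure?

β = v/c = 0.636
(1-β)/(1+β) = 0.364/1.636 = 0.2225
Doppler factor = √(0.2225) = 0.4717
f_obs = 461 × 0.4717 = 217.5 THz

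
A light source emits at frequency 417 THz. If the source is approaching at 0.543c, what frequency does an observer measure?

β = v/c = 0.543
(1+β)/(1-β) = 1.543/0.457 = 3.3764
Doppler factor = √(3.3764) = 1.8375
f_obs = 417 × 1.8375 = 766.2 THz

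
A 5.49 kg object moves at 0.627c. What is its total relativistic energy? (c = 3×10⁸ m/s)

γ = 1/√(1 - 0.627²) = 1.2837
mc² = 5.49 × (3×10⁸)² = 4.941×10¹⁷ J
E = γmc² = 1.2837 × 4.941×10¹⁷ = 6.343×10¹⁷ J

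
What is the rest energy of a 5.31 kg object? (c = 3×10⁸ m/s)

c² = (3×10⁸)² = 9.000×10¹⁶ m²/s²
E₀ = mc² = 5.31 × 9.000×10¹⁶ = 4.779×10¹⁷ J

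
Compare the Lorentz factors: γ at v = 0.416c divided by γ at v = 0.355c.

γ₁ = 1/√(1 - 0.416²) = 1.100
γ₂ = 1/√(1 - 0.355²) = 1.070
γ₁/γ₂ = 1.100/1.070 = 1.028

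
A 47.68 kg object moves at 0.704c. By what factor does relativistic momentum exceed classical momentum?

p_rel = γmv, p_class = mv
Ratio = γ = 1/√(1 - 0.704²) = 1.408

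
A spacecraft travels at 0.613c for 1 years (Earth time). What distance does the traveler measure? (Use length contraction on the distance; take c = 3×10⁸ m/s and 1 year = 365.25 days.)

Earth distance: d = v × t = 0.613c × 1 yr = 5.8034×10¹⁵ m
γ = 1.2657
d' = d/γ = 5.8034×10¹⁵/1.2657 = 4.585×10¹⁵ m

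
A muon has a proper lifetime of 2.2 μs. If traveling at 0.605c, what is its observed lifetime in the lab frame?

Proper lifetime τ₀ = 2.2 μs
γ = 1/√(1 - 0.605²) = 1.256
τ = γτ₀ = 1.256 × 2.2 μs = 2.763 μs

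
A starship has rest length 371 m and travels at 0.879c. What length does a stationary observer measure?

Proper length L₀ = 371 m
γ = 1/√(1 - 0.879²) = 2.097
L = L₀/γ = 371/2.097 = 176.9 m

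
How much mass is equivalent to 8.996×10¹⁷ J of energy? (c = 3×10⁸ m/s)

From E = mc², we get m = E/c²
c² = (3×10⁸)² = 9×10¹⁶ m²/s²
m = 8.996×10¹⁷ / 9×10¹⁶ = 9.996 kg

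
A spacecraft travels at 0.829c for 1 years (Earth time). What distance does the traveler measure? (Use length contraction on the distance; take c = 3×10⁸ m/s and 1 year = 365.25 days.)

Earth distance: d = v × t = 0.829c × 1 yr = 7.848×10¹⁵ m
γ = 1.788
d' = d/γ = 7.848×10¹⁵/1.788 = 4.389×10¹⁵ m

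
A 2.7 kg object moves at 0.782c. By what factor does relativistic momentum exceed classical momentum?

p_rel = γmv, p_class = mv
Ratio = γ = 1/√(1 - 0.782²) = 1.604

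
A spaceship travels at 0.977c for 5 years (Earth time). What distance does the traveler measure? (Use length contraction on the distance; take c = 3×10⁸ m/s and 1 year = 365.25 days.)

Earth distance: d = v × t = 0.977c × 5 yr = 4.6248×10¹⁶ m
γ = 4.6896
d' = d/γ = 4.6248×10¹⁶/4.6896 = 9.862×10¹⁵ m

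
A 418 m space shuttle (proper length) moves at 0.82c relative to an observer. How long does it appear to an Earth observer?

Proper length L₀ = 418 m
γ = 1/√(1 - 0.82²) = 1.74714
L = L₀/γ = 418/1.74714 = 239.2 m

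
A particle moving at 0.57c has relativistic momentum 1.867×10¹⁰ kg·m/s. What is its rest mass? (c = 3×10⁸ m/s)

γ = 1/√(1 - 0.57²) = 1.217
v = 0.57 × 3×10⁸ = 1.710×10⁸ m/s
m = p/(γv) = 1.867×10¹⁰/(1.217 × 1.710×10⁸) = 89.71 kg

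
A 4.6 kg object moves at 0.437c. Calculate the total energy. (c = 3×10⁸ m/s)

γ = 1/√(1 - 0.437²) = 1.1118
mc² = 4.6 × (3×10⁸)² = 4.140×10¹⁷ J
E = γmc² = 1.1118 × 4.140×10¹⁷ = 4.603×10¹⁷ J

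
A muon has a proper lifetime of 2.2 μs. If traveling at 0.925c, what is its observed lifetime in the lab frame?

Proper lifetime τ₀ = 2.2 μs
γ = 1/√(1 - 0.925²) = 2.632
τ = γτ₀ = 2.632 × 2.2 μs = 5.790 μs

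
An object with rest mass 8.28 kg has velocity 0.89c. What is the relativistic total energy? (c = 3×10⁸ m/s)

γ = 1/√(1 - 0.89²) = 2.193
mc² = 8.28 × (3×10⁸)² = 7.452×10¹⁷ J
E = γmc² = 2.193 × 7.452×10¹⁷ = 1.634×10¹⁸ J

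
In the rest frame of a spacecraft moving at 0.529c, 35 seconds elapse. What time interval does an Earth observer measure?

Proper time Δt₀ = 35 seconds
γ = 1/√(1 - 0.529²) = 1.1784
Δt = γΔt₀ = 1.1784 × 35 = 41.24 seconds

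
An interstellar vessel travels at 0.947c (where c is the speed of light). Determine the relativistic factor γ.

v/c = 0.947, so (v/c)² = 0.896809
1 - (v/c)² = 0.103191
γ = 1/√(0.103191) = 3.113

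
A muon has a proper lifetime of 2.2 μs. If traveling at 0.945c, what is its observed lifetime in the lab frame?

Proper lifetime τ₀ = 2.2 μs
γ = 1/√(1 - 0.945²) = 3.0574
τ = γτ₀ = 3.0574 × 2.2 μs = 6.726 μs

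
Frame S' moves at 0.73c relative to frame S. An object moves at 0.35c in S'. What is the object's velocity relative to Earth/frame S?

u = (u' + v)/(1 + u'v/c²)
Numerator: 0.35 + 0.73 = 1.08
Denominator: 1 + 0.2555 = 1.2555
u = 1.08/1.2555 = 0.8602c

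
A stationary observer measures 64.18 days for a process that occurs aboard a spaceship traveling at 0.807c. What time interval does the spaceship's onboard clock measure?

Dilated time Δt = 64.18 days
γ = 1/√(1 - 0.807²) = 1.6933
Δt₀ = Δt/γ = 64.18/1.6933 = 37.90 days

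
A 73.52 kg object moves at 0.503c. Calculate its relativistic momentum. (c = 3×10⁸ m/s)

γ = 1/√(1 - 0.503²) = 1.157
v = 0.503 × 3×10⁸ = 1.509×10⁸ m/s
p = γmv = 1.157 × 73.52 × 1.509×10⁸ = 1.284×10¹⁰ kg·m/s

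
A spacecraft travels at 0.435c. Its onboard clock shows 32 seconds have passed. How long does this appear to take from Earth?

Proper time Δt₀ = 32 seconds
γ = 1/√(1 - 0.435²) = 1.1106
Δt = γΔt₀ = 1.1106 × 32 = 35.54 seconds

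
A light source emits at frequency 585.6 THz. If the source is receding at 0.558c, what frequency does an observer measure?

β = v/c = 0.558
(1-β)/(1+β) = 0.442/1.558 = 0.2837
Doppler factor = √(0.2837) = 0.5326
f_obs = 585.6 × 0.5326 = 311.9 THz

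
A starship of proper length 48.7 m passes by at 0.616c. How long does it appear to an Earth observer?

Proper length L₀ = 48.7 m
γ = 1/√(1 - 0.616²) = 1.2694
L = L₀/γ = 48.7/1.2694 = 38.36 m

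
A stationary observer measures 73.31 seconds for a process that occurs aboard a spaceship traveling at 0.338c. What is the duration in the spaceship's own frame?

Dilated time Δt = 73.31 seconds
γ = 1/√(1 - 0.338²) = 1.0625
Δt₀ = Δt/γ = 73.31/1.0625 = 69.00 seconds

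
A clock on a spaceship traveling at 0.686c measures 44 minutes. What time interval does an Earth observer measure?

Proper time Δt₀ = 44 minutes
γ = 1/√(1 - 0.686²) = 1.3744
Δt = γΔt₀ = 1.3744 × 44 = 60.47 minutes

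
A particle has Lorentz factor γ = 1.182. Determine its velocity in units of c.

From γ = 1/√(1 - v²/c²):
1/γ² = 1/1.182² = 0.7158
v²/c² = 1 - 0.7158 = 0.2842
v/c = √(0.2842) = 0.5331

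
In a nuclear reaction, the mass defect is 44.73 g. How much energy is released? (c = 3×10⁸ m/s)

Convert mass defect: Δm = 44.73 g = 0.04473 kg
E = Δm·c² = 0.04473 × (3×10⁸)²
= 0.04473 × 9×10¹⁶ = 4.026×10¹⁵ J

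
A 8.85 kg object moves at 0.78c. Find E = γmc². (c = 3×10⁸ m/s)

γ = 1/√(1 - 0.78²) = 1.598
mc² = 8.85 × (3×10⁸)² = 7.965×10¹⁷ J
E = γmc² = 1.598 × 7.965×10¹⁷ = 1.273×10¹⁸ J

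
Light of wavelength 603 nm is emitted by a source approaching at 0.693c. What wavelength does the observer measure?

β = 0.693
Wavelength Doppler factor = √(0.307/1.693) = √(0.1813) = 0.4258
λ_obs = 603 × 0.4258 = 256.8 nm (blueshift)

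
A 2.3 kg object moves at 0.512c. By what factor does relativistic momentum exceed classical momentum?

p_rel = γmv, p_class = mv
Ratio = γ = 1/√(1 - 0.512²) = 1.164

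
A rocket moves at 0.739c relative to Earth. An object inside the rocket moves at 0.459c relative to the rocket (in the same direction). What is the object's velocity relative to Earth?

u = (u' + v)/(1 + u'v/c²)
Numerator: 0.459 + 0.739 = 1.198
Denominator: 1 + 0.339201 = 1.339201
u = 1.198/1.339201 = 0.8946c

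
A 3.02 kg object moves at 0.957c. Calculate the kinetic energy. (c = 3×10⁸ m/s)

γ = 1/√(1 - 0.957²) = 3.44723
γ - 1 = 2.44723
KE = (γ-1)mc² = 2.44723 × 3.02 × (3×10⁸)² = 6.652×10¹⁷ J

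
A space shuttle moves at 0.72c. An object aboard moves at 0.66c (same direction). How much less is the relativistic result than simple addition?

Classical: u' + v = 0.66 + 0.72 = 1.38c
Relativistic: u = (0.66 + 0.72)/(1 + 0.4752) = 1.38/1.4752 = 0.9355c
Difference: 1.38 - 0.9355 = 0.4445c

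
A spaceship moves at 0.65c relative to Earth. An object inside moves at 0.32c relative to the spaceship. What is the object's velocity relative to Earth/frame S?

u = (u' + v)/(1 + u'v/c²)
Numerator: 0.32 + 0.65 = 0.97
Denominator: 1 + 0.208 = 1.208
u = 0.97/1.208 = 0.8030c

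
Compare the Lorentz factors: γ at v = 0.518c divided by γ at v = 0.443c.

γ₁ = 1/√(1 - 0.518²) = 1.169
γ₂ = 1/√(1 - 0.443²) = 1.115
γ₁/γ₂ = 1.169/1.115 = 1.048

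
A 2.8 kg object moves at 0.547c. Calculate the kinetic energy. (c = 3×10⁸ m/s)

γ = 1/√(1 - 0.547²) = 1.19455
γ - 1 = 0.19455
KE = (γ-1)mc² = 0.19455 × 2.8 × (3×10⁸)² = 4.903×10¹⁶ J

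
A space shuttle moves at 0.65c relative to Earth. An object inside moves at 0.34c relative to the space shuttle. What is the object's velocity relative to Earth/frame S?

u = (u' + v)/(1 + u'v/c²)
Numerator: 0.34 + 0.65 = 0.99
Denominator: 1 + 0.221 = 1.221
u = 0.99/1.221 = 0.8108c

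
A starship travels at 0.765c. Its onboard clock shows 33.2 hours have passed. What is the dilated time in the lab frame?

Proper time Δt₀ = 33.2 hours
γ = 1/√(1 - 0.765²) = 1.5527
Δt = γΔt₀ = 1.5527 × 33.2 = 51.55 hours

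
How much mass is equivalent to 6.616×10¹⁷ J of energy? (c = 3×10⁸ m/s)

From E = mc², we get m = E/c²
c² = (3×10⁸)² = 9×10¹⁶ m²/s²
m = 6.616×10¹⁷ / 9×10¹⁶ = 7.351 kg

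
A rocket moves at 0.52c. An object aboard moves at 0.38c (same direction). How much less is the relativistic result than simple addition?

Classical: u' + v = 0.38 + 0.52 = 0.9c
Relativistic: u = (0.38 + 0.52)/(1 + 0.1976) = 0.9/1.1976 = 0.7515c
Difference: 0.9 - 0.7515 = 0.1485c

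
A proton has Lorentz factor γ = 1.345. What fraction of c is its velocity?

From γ = 1/√(1 - v²/c²):
1/γ² = 1/1.345² = 0.5528
v²/c² = 1 - 0.5528 = 0.4472
v/c = √(0.4472) = 0.6687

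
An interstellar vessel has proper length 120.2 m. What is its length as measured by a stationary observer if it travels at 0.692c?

Proper length L₀ = 120.2 m
γ = 1/√(1 - 0.692²) = 1.3852
L = L₀/γ = 120.2/1.3852 = 86.77 m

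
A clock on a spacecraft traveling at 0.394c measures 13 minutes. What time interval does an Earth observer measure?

Proper time Δt₀ = 13 minutes
γ = 1/√(1 - 0.394²) = 1.088
Δt = γΔt₀ = 1.088 × 13 = 14.14 minutes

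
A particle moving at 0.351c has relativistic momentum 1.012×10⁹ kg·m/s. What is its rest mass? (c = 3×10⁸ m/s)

γ = 1/√(1 - 0.351²) = 1.068
v = 0.351 × 3×10⁸ = 1.053×10⁸ m/s
m = p/(γv) = 1.012×10⁹/(1.068 × 1.053×10⁸) = 8.999 kg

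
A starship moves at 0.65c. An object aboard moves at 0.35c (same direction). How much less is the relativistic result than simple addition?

Classical: u' + v = 0.35 + 0.65 = 1c
Relativistic: u = (0.35 + 0.65)/(1 + 0.2275) = 1/1.2275 = 0.8147c
Difference: 1 - 0.8147 = 0.1853c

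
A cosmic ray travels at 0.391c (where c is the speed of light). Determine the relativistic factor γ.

v/c = 0.391, so (v/c)² = 0.152881
1 - (v/c)² = 0.847119
γ = 1/√(0.847119) = 1.086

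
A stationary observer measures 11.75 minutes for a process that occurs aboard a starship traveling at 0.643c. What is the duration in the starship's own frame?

Dilated time Δt = 11.75 minutes
γ = 1/√(1 - 0.643²) = 1.3057
Δt₀ = Δt/γ = 11.75/1.3057 = 8.999 minutes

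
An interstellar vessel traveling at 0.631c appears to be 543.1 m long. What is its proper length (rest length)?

Contracted length L = 543.1 m
γ = 1/√(1 - 0.631²) = 1.289
L₀ = γL = 1.289 × 543.1 = 700.1 m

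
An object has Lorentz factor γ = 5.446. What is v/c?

From γ = 1/√(1 - v²/c²):
1/γ² = 1/5.446² = 0.03372
v²/c² = 1 - 0.03372 = 0.9663
v/c = √(0.9663) = 0.9830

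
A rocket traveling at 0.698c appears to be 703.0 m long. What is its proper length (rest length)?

Contracted length L = 703.0 m
γ = 1/√(1 - 0.698²) = 1.3965
L₀ = γL = 1.3965 × 703.0 = 981.7 m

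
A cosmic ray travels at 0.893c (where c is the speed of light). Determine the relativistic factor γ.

v/c = 0.893, so (v/c)² = 0.797449
1 - (v/c)² = 0.202551
γ = 1/√(0.202551) = 2.222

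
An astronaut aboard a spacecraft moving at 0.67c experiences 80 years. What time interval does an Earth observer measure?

Proper time Δt₀ = 80 years
γ = 1/√(1 - 0.67²) = 1.347
Δt = γΔt₀ = 1.347 × 80 = 107.8 years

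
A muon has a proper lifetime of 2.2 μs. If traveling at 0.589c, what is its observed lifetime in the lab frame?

Proper lifetime τ₀ = 2.2 μs
γ = 1/√(1 - 0.589²) = 1.2374
τ = γτ₀ = 1.2374 × 2.2 μs = 2.722 μs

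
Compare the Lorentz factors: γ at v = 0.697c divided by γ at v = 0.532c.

γ₁ = 1/√(1 - 0.697²) = 1.395
γ₂ = 1/√(1 - 0.532²) = 1.181
γ₁/γ₂ = 1.395/1.181 = 1.181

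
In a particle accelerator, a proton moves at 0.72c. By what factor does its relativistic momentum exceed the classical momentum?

p_rel = γmv, p_class = mv
Ratio = γ = 1/√(1 - 0.72²)
= 1/√(0.4816) = 1.441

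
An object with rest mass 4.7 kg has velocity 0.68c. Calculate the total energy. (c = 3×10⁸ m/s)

γ = 1/√(1 - 0.68²) = 1.3639
mc² = 4.7 × (3×10⁸)² = 4.230×10¹⁷ J
E = γmc² = 1.3639 × 4.230×10¹⁷ = 5.769×10¹⁷ J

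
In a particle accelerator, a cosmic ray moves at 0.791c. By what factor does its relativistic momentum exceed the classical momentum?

p_rel = γmv, p_class = mv
Ratio = γ = 1/√(1 - 0.791²)
= 1/√(0.374319) = 1.634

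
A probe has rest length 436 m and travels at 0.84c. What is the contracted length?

Proper length L₀ = 436 m
γ = 1/√(1 - 0.84²) = 1.843
L = L₀/γ = 436/1.843 = 236.6 m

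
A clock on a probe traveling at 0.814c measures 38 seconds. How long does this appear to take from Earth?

Proper time Δt₀ = 38 seconds
γ = 1/√(1 - 0.814²) = 1.7216
Δt = γΔt₀ = 1.7216 × 38 = 65.42 seconds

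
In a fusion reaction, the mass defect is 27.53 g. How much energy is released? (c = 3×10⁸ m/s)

Convert mass defect: Δm = 27.53 g = 0.02753 kg
E = Δm·c² = 0.02753 × (3×10⁸)²
= 0.02753 × 9×10¹⁶ = 2.478×10¹⁵ J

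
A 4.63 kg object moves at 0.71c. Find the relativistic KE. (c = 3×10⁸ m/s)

γ = 1/√(1 - 0.71²) = 1.420
γ - 1 = 0.4200
KE = (γ-1)mc² = 0.4200 × 4.63 × (3×10⁸)² = 1.750×10¹⁷ J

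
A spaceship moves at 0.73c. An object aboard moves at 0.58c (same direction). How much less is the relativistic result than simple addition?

Classical: u' + v = 0.58 + 0.73 = 1.31c
Relativistic: u = (0.58 + 0.73)/(1 + 0.4234) = 1.31/1.4234 = 0.9203c
Difference: 1.31 - 0.9203 = 0.3897c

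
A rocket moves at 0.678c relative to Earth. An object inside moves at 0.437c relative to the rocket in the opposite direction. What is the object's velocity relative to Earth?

Object's velocity in rocket frame is u' = -0.437c
u = (u' + v)/(1 + u'v/c²) = (v - 0.437)/(1 - 0.437·v/c²)
Numerator: 0.678 - 0.437 = 0.241
Denominator: 1 - 0.296286 = 0.703714
u = 0.241/0.703714 = 0.3425c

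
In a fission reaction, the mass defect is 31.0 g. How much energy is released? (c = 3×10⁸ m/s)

Convert mass defect: Δm = 31.0 g = 0.031 kg
E = Δm·c² = 0.031 × (3×10⁸)²
= 0.031 × 9×10¹⁶ = 2.790×10¹⁵ J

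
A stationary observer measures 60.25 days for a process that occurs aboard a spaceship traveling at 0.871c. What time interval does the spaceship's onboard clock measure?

Dilated time Δt = 60.25 days
γ = 1/√(1 - 0.871²) = 2.0355
Δt₀ = Δt/γ = 60.25/2.0355 = 29.60 days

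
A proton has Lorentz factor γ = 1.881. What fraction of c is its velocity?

From γ = 1/√(1 - v²/c²):
1/γ² = 1/1.881² = 0.2826
v²/c² = 1 - 0.2826 = 0.7174
v/c = √(0.7174) = 0.8470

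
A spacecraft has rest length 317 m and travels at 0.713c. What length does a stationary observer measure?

Proper length L₀ = 317 m
γ = 1/√(1 - 0.713²) = 1.426
L = L₀/γ = 317/1.426 = 222.3 m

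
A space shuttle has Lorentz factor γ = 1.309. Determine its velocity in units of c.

From γ = 1/√(1 - v²/c²):
1/γ² = 1/1.309² = 0.5836
v²/c² = 1 - 0.5836 = 0.4164
v/c = √(0.4164) = 0.6453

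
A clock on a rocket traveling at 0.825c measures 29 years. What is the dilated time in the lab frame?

Proper time Δt₀ = 29 years
γ = 1/√(1 - 0.825²) = 1.7695
Δt = γΔt₀ = 1.7695 × 29 = 51.32 years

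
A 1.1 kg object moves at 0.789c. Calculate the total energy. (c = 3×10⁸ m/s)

γ = 1/√(1 - 0.789²) = 1.6276
mc² = 1.1 × (3×10⁸)² = 9.900×10¹⁶ J
E = γmc² = 1.6276 × 9.900×10¹⁶ = 1.611×10¹⁷ J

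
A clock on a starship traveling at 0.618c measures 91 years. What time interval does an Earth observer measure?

Proper time Δt₀ = 91 years
γ = 1/√(1 - 0.618²) = 1.271976
Δt = γΔt₀ = 1.271976 × 91 = 115.7 years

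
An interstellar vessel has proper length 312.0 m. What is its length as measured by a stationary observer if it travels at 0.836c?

Proper length L₀ = 312.0 m
γ = 1/√(1 - 0.836²) = 1.822
L = L₀/γ = 312.0/1.822 = 171.2 m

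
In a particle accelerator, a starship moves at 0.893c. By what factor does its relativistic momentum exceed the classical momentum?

p_rel = γmv, p_class = mv
Ratio = γ = 1/√(1 - 0.893²)
= 1/√(0.202551) = 2.222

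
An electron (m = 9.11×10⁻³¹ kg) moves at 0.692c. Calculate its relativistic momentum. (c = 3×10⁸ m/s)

γ = 1/√(1 - 0.692²) = 1.3852
v = 0.692 × 3×10⁸ = 2.076×10⁸ m/s
p = γmv = 1.3852 × 9.11×10⁻³¹ × 2.076×10⁸ = 2.620×10⁻²² kg·m/s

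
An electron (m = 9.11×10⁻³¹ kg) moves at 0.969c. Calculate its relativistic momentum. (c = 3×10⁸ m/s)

γ = 1/√(1 - 0.969²) = 4.048
v = 0.969 × 3×10⁸ = 2.907×10⁸ m/s
p = γmv = 4.048 × 9.11×10⁻³¹ × 2.907×10⁸ = 1.072×10⁻²¹ kg·m/s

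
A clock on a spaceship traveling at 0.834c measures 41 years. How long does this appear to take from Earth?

Proper time Δt₀ = 41 years
γ = 1/√(1 - 0.834²) = 1.8124
Δt = γΔt₀ = 1.8124 × 41 = 74.31 years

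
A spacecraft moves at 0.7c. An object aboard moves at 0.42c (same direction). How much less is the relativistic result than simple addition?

Classical: u' + v = 0.42 + 0.7 = 1.12c
Relativistic: u = (0.42 + 0.7)/(1 + 0.294) = 1.12/1.294 = 0.8655c
Difference: 1.12 - 0.8655 = 0.2545c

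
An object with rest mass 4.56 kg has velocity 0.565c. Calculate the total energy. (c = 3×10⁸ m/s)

γ = 1/√(1 - 0.565²) = 1.212
mc² = 4.56 × (3×10⁸)² = 4.104×10¹⁷ J
E = γmc² = 1.212 × 4.104×10¹⁷ = 4.974×10¹⁷ J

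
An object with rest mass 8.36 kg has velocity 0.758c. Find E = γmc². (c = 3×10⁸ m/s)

γ = 1/√(1 - 0.758²) = 1.5331
mc² = 8.36 × (3×10⁸)² = 7.524×10¹⁷ J
E = γmc² = 1.5331 × 7.524×10¹⁷ = 1.154×10¹⁸ J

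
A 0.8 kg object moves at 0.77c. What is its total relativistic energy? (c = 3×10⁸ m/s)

γ = 1/√(1 - 0.77²) = 1.567
mc² = 0.8 × (3×10⁸)² = 7.200×10¹⁶ J
E = γmc² = 1.567 × 7.200×10¹⁶ = 1.128×10¹⁷ J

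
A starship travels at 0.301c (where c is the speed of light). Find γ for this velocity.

v/c = 0.301, so (v/c)² = 0.090601
1 - (v/c)² = 0.909399
γ = 1/√(0.909399) = 1.049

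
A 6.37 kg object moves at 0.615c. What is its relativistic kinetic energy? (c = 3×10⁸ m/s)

γ = 1/√(1 - 0.615²) = 1.2682
γ - 1 = 0.2682
KE = (γ-1)mc² = 0.2682 × 6.37 × (3×10⁸)² = 1.538×10¹⁷ J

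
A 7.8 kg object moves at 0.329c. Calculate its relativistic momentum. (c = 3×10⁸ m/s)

γ = 1/√(1 - 0.329²) = 1.05895
v = 0.329 × 3×10⁸ = 9.870×10⁷ m/s
p = γmv = 1.05895 × 7.8 × 9.870×10⁷ = 8.152×10⁸ kg·m/s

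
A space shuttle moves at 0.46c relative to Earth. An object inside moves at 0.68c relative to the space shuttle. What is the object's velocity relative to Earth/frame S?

u = (u' + v)/(1 + u'v/c²)
Numerator: 0.68 + 0.46 = 1.14
Denominator: 1 + 0.3128 = 1.3128
u = 1.14/1.3128 = 0.8684c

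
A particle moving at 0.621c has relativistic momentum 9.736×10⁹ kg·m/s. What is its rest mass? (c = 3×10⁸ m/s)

γ = 1/√(1 - 0.621²) = 1.276
v = 0.621 × 3×10⁸ = 1.863×10⁸ m/s
m = p/(γv) = 9.736×10⁹/(1.276 × 1.863×10⁸) = 40.96 kg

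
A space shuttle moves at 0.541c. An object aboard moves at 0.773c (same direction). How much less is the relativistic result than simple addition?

Classical: u' + v = 0.773 + 0.541 = 1.314c
Relativistic: u = (0.773 + 0.541)/(1 + 0.418193) = 1.314/1.418193 = 0.9265c
Difference: 1.314 - 0.9265 = 0.3875c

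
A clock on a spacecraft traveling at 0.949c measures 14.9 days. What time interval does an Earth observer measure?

Proper time Δt₀ = 14.9 days
γ = 1/√(1 - 0.949²) = 3.172
Δt = γΔt₀ = 3.172 × 14.9 = 47.26 days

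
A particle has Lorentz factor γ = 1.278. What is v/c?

From γ = 1/√(1 - v²/c²):
1/γ² = 1/1.278² = 0.6123
v²/c² = 1 - 0.6123 = 0.3877
v/c = √(0.3877) = 0.6227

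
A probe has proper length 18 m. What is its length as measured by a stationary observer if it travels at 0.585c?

Proper length L₀ = 18 m
γ = 1/√(1 - 0.585²) = 1.233
L = L₀/γ = 18/1.233 = 14.60 m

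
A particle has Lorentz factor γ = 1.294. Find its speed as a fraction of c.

From γ = 1/√(1 - v²/c²):
1/γ² = 1/1.294² = 0.5972
v²/c² = 1 - 0.5972 = 0.4028
v/c = √(0.4028) = 0.6347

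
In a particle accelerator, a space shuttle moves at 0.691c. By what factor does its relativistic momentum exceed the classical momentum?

p_rel = γmv, p_class = mv
Ratio = γ = 1/√(1 - 0.691²)
= 1/√(0.522519) = 1.383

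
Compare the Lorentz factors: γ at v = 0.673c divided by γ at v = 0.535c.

γ₁ = 1/√(1 - 0.673²) = 1.352
γ₂ = 1/√(1 - 0.535²) = 1.184
γ₁/γ₂ = 1.352/1.184 = 1.142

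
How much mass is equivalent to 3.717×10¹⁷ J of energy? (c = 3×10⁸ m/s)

From E = mc², we get m = E/c²
c² = (3×10⁸)² = 9×10¹⁶ m²/s²
m = 3.717×10¹⁷ / 9×10¹⁶ = 4.130 kg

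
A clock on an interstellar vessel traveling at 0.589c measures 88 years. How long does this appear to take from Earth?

Proper time Δt₀ = 88 years
γ = 1/√(1 - 0.589²) = 1.237
Δt = γΔt₀ = 1.237 × 88 = 108.9 years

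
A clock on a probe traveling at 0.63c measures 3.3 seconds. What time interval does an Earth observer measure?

Proper time Δt₀ = 3.3 seconds
γ = 1/√(1 - 0.63²) = 1.2877
Δt = γΔt₀ = 1.2877 × 3.3 = 4.249 seconds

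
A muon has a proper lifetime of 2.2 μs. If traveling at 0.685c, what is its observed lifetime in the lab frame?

Proper lifetime τ₀ = 2.2 μs
γ = 1/√(1 - 0.685²) = 1.3726
τ = γτ₀ = 1.3726 × 2.2 μs = 3.020 μs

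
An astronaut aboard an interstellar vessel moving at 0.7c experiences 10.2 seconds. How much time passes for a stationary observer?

Proper time Δt₀ = 10.2 seconds
γ = 1/√(1 - 0.7²) = 1.400
Δt = γΔt₀ = 1.400 × 10.2 = 14.28 seconds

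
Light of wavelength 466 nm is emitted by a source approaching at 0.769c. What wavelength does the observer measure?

β = 0.769
Wavelength Doppler factor = √(0.231/1.769) = √(0.1306) = 0.3614
λ_obs = 466 × 0.3614 = 168.4 nm (blueshift)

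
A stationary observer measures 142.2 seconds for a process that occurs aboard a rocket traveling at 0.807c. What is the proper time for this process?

Dilated time Δt = 142.2 seconds
γ = 1/√(1 - 0.807²) = 1.6933
Δt₀ = Δt/γ = 142.2/1.6933 = 83.98 seconds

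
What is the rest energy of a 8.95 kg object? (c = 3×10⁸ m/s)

c² = (3×10⁸)² = 9.000×10¹⁶ m²/s²
E₀ = mc² = 8.95 × 9.000×10¹⁶ = 8.055×10¹⁷ J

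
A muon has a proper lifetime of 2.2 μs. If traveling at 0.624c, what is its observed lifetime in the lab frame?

Proper lifetime τ₀ = 2.2 μs
γ = 1/√(1 - 0.624²) = 1.2797
τ = γτ₀ = 1.2797 × 2.2 μs = 2.815 μs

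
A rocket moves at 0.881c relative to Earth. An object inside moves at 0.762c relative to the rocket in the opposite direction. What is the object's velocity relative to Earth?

Object's velocity in rocket frame is u' = -0.762c
u = (u' + v)/(1 + u'v/c²) = (v - 0.762)/(1 - 0.762·v/c²)
Numerator: 0.881 - 0.762 = 0.119
Denominator: 1 - 0.671322 = 0.328678
u = 0.119/0.328678 = 0.3621c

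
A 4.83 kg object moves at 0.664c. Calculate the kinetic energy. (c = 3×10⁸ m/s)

γ = 1/√(1 - 0.664²) = 1.3374
γ - 1 = 0.3374
KE = (γ-1)mc² = 0.3374 × 4.83 × (3×10⁸)² = 1.467×10¹⁷ J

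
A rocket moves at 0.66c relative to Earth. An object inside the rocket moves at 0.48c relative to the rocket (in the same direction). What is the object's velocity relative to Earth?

u = (u' + v)/(1 + u'v/c²)
Numerator: 0.48 + 0.66 = 1.14
Denominator: 1 + 0.3168 = 1.3168
u = 1.14/1.3168 = 0.8657c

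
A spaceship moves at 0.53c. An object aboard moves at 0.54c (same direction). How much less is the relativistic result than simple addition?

Classical: u' + v = 0.54 + 0.53 = 1.07c
Relativistic: u = (0.54 + 0.53)/(1 + 0.2862) = 1.07/1.2862 = 0.8319c
Difference: 1.07 - 0.8319 = 0.2381c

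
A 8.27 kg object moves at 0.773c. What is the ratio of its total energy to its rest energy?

E = γmc², E₀ = mc²
E/E₀ = γ = 1/√(1 - 0.773²) = 1.576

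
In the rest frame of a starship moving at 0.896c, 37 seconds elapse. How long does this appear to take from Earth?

Proper time Δt₀ = 37 seconds
γ = 1/√(1 - 0.896²) = 2.252
Δt = γΔt₀ = 2.252 × 37 = 83.32 seconds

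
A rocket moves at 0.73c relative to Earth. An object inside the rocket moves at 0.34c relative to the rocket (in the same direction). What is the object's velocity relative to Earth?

u = (u' + v)/(1 + u'v/c²)
Numerator: 0.34 + 0.73 = 1.07
Denominator: 1 + 0.2482 = 1.2482
u = 1.07/1.2482 = 0.8572c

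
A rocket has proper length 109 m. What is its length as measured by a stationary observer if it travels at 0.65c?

Proper length L₀ = 109 m
γ = 1/√(1 - 0.65²) = 1.316
L = L₀/γ = 109/1.316 = 82.83 m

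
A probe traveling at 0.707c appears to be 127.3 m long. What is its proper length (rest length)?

Contracted length L = 127.3 m
γ = 1/√(1 - 0.707²) = 1.414
L₀ = γL = 1.414 × 127.3 = 180.0 m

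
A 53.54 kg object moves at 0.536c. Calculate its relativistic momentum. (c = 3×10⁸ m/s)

γ = 1/√(1 - 0.536²) = 1.185
v = 0.536 × 3×10⁸ = 1.608×10⁸ m/s
p = γmv = 1.185 × 53.54 × 1.608×10⁸ = 1.020×10¹⁰ kg·m/s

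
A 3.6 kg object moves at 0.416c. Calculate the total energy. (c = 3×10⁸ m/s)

γ = 1/√(1 - 0.416²) = 1.0997
mc² = 3.6 × (3×10⁸)² = 3.240×10¹⁷ J
E = γmc² = 1.0997 × 3.240×10¹⁷ = 3.563×10¹⁷ J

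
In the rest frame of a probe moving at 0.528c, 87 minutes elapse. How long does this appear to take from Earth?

Proper time Δt₀ = 87 minutes
γ = 1/√(1 - 0.528²) = 1.1775
Δt = γΔt₀ = 1.1775 × 87 = 102.4 minutes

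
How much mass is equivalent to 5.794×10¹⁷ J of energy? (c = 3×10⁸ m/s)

From E = mc², we get m = E/c²
c² = (3×10⁸)² = 9×10¹⁶ m²/s²
m = 5.794×10¹⁷ / 9×10¹⁶ = 6.438 kg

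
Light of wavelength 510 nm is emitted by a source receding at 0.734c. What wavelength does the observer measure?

β = 0.734
Wavelength Doppler factor = √(1.734/0.266) = √(6.519) = 2.553
λ_obs = 510 × 2.553 = 1302 nm (redshift)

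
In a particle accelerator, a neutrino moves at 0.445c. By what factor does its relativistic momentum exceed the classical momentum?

p_rel = γmv, p_class = mv
Ratio = γ = 1/√(1 - 0.445²)
= 1/√(0.801975) = 1.117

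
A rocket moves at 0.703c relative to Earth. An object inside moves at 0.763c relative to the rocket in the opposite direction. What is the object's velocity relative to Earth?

Object's velocity in rocket frame is u' = -0.763c
u = (u' + v)/(1 + u'v/c²) = (v - 0.763)/(1 - 0.763·v/c²)
Numerator: 0.703 - 0.763 = -0.06
Denominator: 1 - 0.536389 = 0.463611
u = -0.06/0.463611 = -0.1294c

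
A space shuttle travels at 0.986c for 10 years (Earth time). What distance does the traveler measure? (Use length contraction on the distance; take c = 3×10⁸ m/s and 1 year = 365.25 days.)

Earth distance: d = v × t = 0.986c × 10 yr = 9.335×10¹⁶ m
γ = 5.997
d' = d/γ = 9.335×10¹⁶/5.997 = 1.557×10¹⁶ m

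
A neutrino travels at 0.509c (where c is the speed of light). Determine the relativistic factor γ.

v/c = 0.509, so (v/c)² = 0.259081
1 - (v/c)² = 0.740919
γ = 1/√(0.740919) = 1.162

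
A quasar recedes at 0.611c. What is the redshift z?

β = 0.611
(1+β)/(1-β) = 1.611/0.389 = 4.141
√(4.141) = 2.035
z = 2.035 - 1 = 1.035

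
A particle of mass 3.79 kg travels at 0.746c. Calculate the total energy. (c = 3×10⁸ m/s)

γ = 1/√(1 - 0.746²) = 1.5016
mc² = 3.79 × (3×10⁸)² = 3.411×10¹⁷ J
E = γmc² = 1.5016 × 3.411×10¹⁷ = 5.122×10¹⁷ J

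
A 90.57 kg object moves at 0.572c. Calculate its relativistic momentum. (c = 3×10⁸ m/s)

γ = 1/√(1 - 0.572²) = 1.219
v = 0.572 × 3×10⁸ = 1.716×10⁸ m/s
p = γmv = 1.219 × 90.57 × 1.716×10⁸ = 1.895×10¹⁰ kg·m/s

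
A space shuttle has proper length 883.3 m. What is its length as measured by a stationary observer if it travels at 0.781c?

Proper length L₀ = 883.3 m
γ = 1/√(1 - 0.781²) = 1.6012
L = L₀/γ = 883.3/1.6012 = 551.6 m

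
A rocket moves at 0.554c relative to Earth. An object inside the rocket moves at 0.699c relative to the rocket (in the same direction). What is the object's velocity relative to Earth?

u = (u' + v)/(1 + u'v/c²)
Numerator: 0.699 + 0.554 = 1.253
Denominator: 1 + 0.387246 = 1.387246
u = 1.253/1.387246 = 0.9032c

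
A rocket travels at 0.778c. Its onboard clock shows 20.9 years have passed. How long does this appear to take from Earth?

Proper time Δt₀ = 20.9 years
γ = 1/√(1 - 0.778²) = 1.592
Δt = γΔt₀ = 1.592 × 20.9 = 33.27 years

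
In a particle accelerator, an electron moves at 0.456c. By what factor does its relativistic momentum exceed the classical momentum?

p_rel = γmv, p_class = mv
Ratio = γ = 1/√(1 - 0.456²)
= 1/√(0.792064) = 1.124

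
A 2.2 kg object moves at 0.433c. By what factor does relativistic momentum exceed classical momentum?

p_rel = γmv, p_class = mv
Ratio = γ = 1/√(1 - 0.433²) = 1.109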